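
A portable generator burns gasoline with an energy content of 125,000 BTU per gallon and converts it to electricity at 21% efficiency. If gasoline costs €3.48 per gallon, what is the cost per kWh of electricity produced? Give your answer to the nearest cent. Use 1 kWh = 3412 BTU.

€0.45

Electrical output per gallon = 125,000 BTU × 0.21 / 3412 BTU/kWh = 7.693 kWh
Cost per kWh = €3.48 / 7.693 kWh = €0.452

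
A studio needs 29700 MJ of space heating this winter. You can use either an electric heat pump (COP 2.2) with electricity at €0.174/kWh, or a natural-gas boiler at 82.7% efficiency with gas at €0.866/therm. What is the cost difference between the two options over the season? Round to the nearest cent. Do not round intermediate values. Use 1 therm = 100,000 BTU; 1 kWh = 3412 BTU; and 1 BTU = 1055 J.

Heat load = 29700 MJ = 29,700,000,000 J / 1055 = 28,151,659 BTU
Gas: input = 28,151,659 / 0.827 = 34,040,700 BTU = 340.4 therm → 340.4 × €0.866 = €294.79
Heat pump: 28,151,659 BTU / 3412 = 8,251 kWh heat; / 2.2 = 3,750 kWh in → × €0.174 = €652.56
Difference = |€294.79 − €652.56| = €357.77

€357.77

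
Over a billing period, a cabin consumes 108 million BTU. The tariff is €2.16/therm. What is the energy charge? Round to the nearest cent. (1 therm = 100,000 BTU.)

108 million BTU × (10 therm/million BTU) = 1,080 therm
Cost = 1,080 therm × €2.16/therm = €2,332.80

€2332.80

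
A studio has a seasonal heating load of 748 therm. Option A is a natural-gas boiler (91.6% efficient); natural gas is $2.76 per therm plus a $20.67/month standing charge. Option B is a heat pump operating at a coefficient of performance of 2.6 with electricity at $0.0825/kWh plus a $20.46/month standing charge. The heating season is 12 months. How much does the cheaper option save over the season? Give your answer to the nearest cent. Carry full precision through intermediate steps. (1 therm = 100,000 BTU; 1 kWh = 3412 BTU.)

$1560.70

Heat load = 748 therm × 100,000 = 74,800,000 BTU
Gas: input = 74,800,000 / 0.916 = 81,659,389 BTU = 816.6 therm → 816.6 × $2.76 = $2,253.80; + 12 × $20.67 standing = $2,501.84
Heat pump: 74,800,000 BTU / 3412 = 21,920 kWh heat; / 2.6 = 8,432 kWh in → × $0.0825 = $695.62; + 12 × $20.46 standing = $941.14
Difference = |$2,501.84 − $941.14| = $1,560.70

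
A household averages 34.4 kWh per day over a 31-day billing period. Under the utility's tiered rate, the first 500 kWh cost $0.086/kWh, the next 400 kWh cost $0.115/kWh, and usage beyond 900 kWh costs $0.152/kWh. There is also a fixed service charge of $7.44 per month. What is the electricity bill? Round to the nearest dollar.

Usage = 34.4 kWh/day × 31 days = 1066.4 kWh
First 500 kWh × $0.086 = $43.00
Next 400 kWh × $0.115 = $46.00
Remaining 166.4 kWh × $0.152 = $25.29
Energy charge = $114.29; + service $7.44 = $121.73 ≈ $122

$122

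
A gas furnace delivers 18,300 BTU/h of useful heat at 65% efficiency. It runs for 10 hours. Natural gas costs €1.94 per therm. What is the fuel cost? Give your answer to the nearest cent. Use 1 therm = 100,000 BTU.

Heat delivered = 18,300 BTU/h × 10 h = 183,000 BTU
Gas input = 183,000 / 0.65 = 281,538 BTU
= 281,538 / 100,000 = 2.815 therm
Cost = 2.815 × €1.94/therm = €5.46

€5.46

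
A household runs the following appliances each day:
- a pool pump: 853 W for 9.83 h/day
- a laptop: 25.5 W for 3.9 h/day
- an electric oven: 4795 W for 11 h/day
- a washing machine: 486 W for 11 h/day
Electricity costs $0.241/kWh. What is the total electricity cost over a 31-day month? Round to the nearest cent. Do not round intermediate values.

$497.39

pool pump: 853 W × 9.83 h × 31 d = 259,935 Wh = 259.9 kWh
laptop: 25.5 W × 3.9 h × 31 d = 3,083 Wh = 3.083 kWh
electric oven: 4795 W × 11 h × 31 d = 1,635,095 Wh = 1,635 kWh
washing machine: 486 W × 11 h × 31 d = 165,726 Wh = 165.7 kWh
Total energy = 259.9 + 3.083 + 1,635 + 165.7 = 2,064 kWh
Cost = 2,064 kWh × $0.241 = $497.39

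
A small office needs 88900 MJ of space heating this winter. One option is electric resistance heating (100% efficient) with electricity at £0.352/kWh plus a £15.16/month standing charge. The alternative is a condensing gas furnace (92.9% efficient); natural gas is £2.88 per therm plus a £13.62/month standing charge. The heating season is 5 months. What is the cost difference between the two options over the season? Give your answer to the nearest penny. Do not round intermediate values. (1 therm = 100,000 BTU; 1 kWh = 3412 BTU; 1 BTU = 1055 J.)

Heat load = 88900 MJ = 88,900,000,000 J / 1055 = 84,265,403 BTU
Gas: input = 84,265,403 / 0.929 = 90,705,493 BTU = 907.1 therm → 907.1 × £2.88 = £2,612.32; + 5 × £13.62 standing = £2,680.42
Electric: 84,265,403 BTU / 3412 = 24,700 kWh → × £0.352 = £8,693.27; + 5 × £15.16 standing = £8,769.07
Difference = |£2,680.42 − £8,769.07| = £6,088.65

£6088.65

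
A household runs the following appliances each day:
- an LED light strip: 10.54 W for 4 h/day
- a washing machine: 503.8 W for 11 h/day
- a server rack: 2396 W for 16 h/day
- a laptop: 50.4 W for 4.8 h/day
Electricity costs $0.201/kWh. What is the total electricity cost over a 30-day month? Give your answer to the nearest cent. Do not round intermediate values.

$266.30

LED light strip: 10.54 W × 4 h × 30 d = 1,265 Wh = 1.265 kWh
washing machine: 503.8 W × 11 h × 30 d = 166,254 Wh = 166.3 kWh
server rack: 2396 W × 16 h × 30 d = 1,150,080 Wh = 1,150 kWh
laptop: 50.4 W × 4.8 h × 30 d = 7,258 Wh = 7.258 kWh
Total energy = 1.265 + 166.3 + 1,150 + 7.258 = 1,325 kWh
Cost = 1,325 kWh × $0.201 = $266.30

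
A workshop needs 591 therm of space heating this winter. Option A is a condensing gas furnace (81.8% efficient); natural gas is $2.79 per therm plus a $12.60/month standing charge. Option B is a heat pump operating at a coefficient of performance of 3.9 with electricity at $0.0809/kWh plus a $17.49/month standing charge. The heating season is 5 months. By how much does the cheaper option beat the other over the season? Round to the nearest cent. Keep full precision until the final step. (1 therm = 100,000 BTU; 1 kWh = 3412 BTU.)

$1632.00

Heat load = 591 therm × 100,000 = 59,100,000 BTU
Gas: input = 59,100,000 / 0.818 = 72,249,389 BTU = 722.5 therm → 722.5 × $2.79 = $2,015.76; + 5 × $12.60 standing = $2,078.76
Heat pump: 59,100,000 BTU / 3412 = 17,320 kWh heat; / 3.9 = 4,441 kWh in → × $0.0809 = $359.30; + 5 × $17.49 standing = $446.75
Difference = |$2,078.76 − $446.75| = $1,632.00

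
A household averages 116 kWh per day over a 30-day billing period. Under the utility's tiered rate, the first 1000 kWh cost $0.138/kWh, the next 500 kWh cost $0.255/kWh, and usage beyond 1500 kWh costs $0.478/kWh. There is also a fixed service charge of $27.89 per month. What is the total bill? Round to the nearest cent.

$1239.83

Usage = 116 kWh/day × 30 days = 3480 kWh
First 1000 kWh × $0.138 = $138.00
Next 500 kWh × $0.255 = $127.50
Remaining 1980 kWh × $0.478 = $946.44
Energy charge = $1,211.94; + service $27.89 = $1,239.83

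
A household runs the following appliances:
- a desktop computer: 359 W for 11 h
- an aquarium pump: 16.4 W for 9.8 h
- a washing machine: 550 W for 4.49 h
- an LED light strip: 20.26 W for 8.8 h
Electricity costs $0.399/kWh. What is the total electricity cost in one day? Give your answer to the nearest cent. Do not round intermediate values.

$2.70

desktop computer: 359 W × 11 h = 3,949 Wh = 3.949 kWh
aquarium pump: 16.4 W × 9.8 h = 161 Wh = 0.1607 kWh
washing machine: 550 W × 4.49 h = 2,470 Wh = 2.47 kWh
LED light strip: 20.26 W × 8.8 h = 178 Wh = 0.1783 kWh
Total energy = 3.949 + 0.1607 + 2.47 + 0.1783 = 6.758 kWh
Cost = 6.758 kWh × $0.399 = $2.70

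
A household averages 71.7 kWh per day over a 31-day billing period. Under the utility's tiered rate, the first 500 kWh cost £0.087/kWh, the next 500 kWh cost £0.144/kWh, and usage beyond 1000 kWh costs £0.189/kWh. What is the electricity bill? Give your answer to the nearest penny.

£346.59

Usage = 71.7 kWh/day × 31 days = 2222.7 kWh
First 500 kWh × £0.087 = £43.50
Next 500 kWh × £0.144 = £72.00
Remaining 1222.7 kWh × £0.189 = £231.09
Total = £346.59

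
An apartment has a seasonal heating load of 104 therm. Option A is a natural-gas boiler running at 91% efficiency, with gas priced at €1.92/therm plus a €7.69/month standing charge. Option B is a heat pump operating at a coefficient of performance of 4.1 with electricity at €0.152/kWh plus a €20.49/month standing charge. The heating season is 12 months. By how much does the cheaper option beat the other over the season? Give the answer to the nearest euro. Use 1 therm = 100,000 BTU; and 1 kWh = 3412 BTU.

Heat load = 104 therm × 100,000 = 10,400,000 BTU
Gas: input = 10,400,000 / 0.91 = 11,428,571 BTU = 114.3 therm → 114.3 × €1.92 = €219.43; + 12 × €7.69 standing = €311.71
Heat pump: 10,400,000 BTU / 3412 = 3,048 kWh heat; / 4.1 = 743.4 kWh in → × €0.152 = €113.00; + 12 × €20.49 standing = €358.88
Difference = |€311.71 − €358.88| = €47.17 ≈ €47

€47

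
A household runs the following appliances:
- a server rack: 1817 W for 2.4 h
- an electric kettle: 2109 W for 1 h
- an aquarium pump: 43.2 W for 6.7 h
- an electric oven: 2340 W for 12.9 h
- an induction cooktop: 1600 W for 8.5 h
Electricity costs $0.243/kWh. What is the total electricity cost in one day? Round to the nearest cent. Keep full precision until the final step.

server rack: 1817 W × 2.4 h = 4,361 Wh = 4.361 kWh
electric kettle: 2109 W × 1 h = 2,109 Wh = 2.109 kWh
aquarium pump: 43.2 W × 6.7 h = 289 Wh = 0.2894 kWh
electric oven: 2340 W × 12.9 h = 30,186 Wh = 30.19 kWh
induction cooktop: 1600 W × 8.5 h = 13,600 Wh = 13.6 kWh
Total energy = 4.361 + 2.109 + 0.2894 + 30.19 + 13.6 = 50.55 kWh
Cost = 50.55 kWh × $0.243 = $12.28

$12.28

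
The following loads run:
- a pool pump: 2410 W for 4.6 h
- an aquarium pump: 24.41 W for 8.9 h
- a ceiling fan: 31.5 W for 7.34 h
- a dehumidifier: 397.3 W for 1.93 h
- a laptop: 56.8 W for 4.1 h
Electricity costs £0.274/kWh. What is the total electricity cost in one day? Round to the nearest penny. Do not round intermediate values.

pool pump: 2410 W × 4.6 h = 11,086 Wh = 11.09 kWh
aquarium pump: 24.41 W × 8.9 h = 217 Wh = 0.2172 kWh
ceiling fan: 31.5 W × 7.34 h = 231 Wh = 0.2312 kWh
dehumidifier: 397.3 W × 1.93 h = 767 Wh = 0.7668 kWh
laptop: 56.8 W × 4.1 h = 233 Wh = 0.2329 kWh
Total energy = 11.09 + 0.2172 + 0.2312 + 0.7668 + 0.2329 = 12.53 kWh
Cost = 12.53 kWh × £0.274 = £3.43

£3.43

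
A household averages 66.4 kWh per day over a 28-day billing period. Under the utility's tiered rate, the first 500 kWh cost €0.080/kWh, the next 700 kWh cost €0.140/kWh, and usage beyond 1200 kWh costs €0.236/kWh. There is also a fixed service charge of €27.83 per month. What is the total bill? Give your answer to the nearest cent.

Usage = 66.4 kWh/day × 28 days = 1859.2 kWh
First 500 kWh × €0.080 = €40.00
Next 700 kWh × €0.140 = €98.00
Remaining 659.2 kWh × €0.236 = €155.57
Energy charge = €293.57; + service €27.83 = €321.40

€321.40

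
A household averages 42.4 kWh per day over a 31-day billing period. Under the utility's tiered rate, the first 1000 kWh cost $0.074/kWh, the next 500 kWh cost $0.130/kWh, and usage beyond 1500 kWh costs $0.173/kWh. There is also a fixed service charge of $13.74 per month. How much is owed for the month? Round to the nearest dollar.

$129

Usage = 42.4 kWh/day × 31 days = 1314.4 kWh
First 1000 kWh × $0.074 = $74.00
Next 314.4 kWh × $0.130 = $40.87
Remaining tier: 0 kWh (not reached)
Energy charge = $114.87; + service $13.74 = $128.61 ≈ $129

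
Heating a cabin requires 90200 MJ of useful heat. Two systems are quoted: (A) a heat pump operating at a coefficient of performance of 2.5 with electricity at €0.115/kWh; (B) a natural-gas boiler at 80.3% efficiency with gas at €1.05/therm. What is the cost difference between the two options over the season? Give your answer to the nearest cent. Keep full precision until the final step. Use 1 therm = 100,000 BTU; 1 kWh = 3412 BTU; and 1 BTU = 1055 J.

Heat load = 90200 MJ = 90,200,000,000 J / 1055 = 85,497,630 BTU
Gas: input = 85,497,630 / 0.803 = 106,472,765 BTU = 1,065 therm → 1,065 × €1.05 = €1,117.96
Heat pump: 85,497,630 BTU / 3412 = 25,060 kWh heat; / 2.5 = 10,020 kWh in → × €0.115 = €1,152.66
Difference = |€1,117.96 − €1,152.66| = €34.70

€34.70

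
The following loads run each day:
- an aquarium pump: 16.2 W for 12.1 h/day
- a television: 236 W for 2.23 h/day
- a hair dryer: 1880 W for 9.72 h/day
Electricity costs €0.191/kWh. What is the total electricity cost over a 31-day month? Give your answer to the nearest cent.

€112.47

aquarium pump: 16.2 W × 12.1 h × 31 d = 6,077 Wh = 6.077 kWh
television: 236 W × 2.23 h × 31 d = 16,315 Wh = 16.31 kWh
hair dryer: 1880 W × 9.72 h × 31 d = 566,482 Wh = 566.5 kWh
Total energy = 6.077 + 16.31 + 566.5 = 588.9 kWh
Cost = 588.9 kWh × €0.191 = €112.47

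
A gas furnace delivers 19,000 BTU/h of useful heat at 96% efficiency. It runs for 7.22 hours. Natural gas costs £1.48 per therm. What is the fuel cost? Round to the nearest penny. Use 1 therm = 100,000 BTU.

£2.11

Heat delivered = 19,000 BTU/h × 7.22 h = 137,180 BTU
Gas input = 137,180 / 0.96 = 142,896 BTU
= 142,896 / 100,000 = 1.429 therm
Cost = 1.429 × £1.48/therm = £2.11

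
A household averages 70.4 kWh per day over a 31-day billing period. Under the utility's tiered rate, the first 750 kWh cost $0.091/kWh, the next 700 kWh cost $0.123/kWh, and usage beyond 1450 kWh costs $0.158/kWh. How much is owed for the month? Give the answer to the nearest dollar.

$270

Usage = 70.4 kWh/day × 31 days = 2182.4 kWh
First 750 kWh × $0.091 = $68.25
Next 700 kWh × $0.123 = $86.10
Remaining 732.4 kWh × $0.158 = $115.72
Total = $270.07 ≈ $270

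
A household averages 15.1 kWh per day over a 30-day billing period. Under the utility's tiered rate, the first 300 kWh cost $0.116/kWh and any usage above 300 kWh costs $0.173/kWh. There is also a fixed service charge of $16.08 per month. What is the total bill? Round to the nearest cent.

$77.35

Usage = 15.1 kWh/day × 30 days = 453 kWh
First 300 kWh × $0.116 = $34.80
Remaining 153 kWh × $0.173 = $26.47
Energy charge = $61.27; + service $16.08 = $77.35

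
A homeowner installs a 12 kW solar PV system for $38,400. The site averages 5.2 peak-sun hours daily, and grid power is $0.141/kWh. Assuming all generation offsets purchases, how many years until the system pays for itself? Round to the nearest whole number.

Daily generation = 12 kW × 5.2 h = 62.4 kWh
Annual generation = 62.4 × 365 = 22776 kWh
Annual savings = 22776 × $0.141 = $3,211.42
Payback = $38,400 / $3,211.42 = 12 years

12 years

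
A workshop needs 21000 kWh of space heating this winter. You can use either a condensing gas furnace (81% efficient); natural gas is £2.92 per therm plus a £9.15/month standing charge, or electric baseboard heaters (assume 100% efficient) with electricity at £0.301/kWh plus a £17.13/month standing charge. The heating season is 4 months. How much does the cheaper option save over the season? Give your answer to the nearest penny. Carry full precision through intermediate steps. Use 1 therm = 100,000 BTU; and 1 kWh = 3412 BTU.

£3769.91

Heat load = 21000 kWh × 3412 = 71,652,000 BTU
Gas: input = 71,652,000 / 0.810 = 88,459,259 BTU = 884.6 therm → 884.6 × £2.92 = £2,583.01; + 4 × £9.15 standing = £2,619.61
Electric: 71,652,000 BTU / 3412 = 21,000 kWh → × £0.301 = £6,321.00; + 4 × £17.13 standing = £6,389.52
Difference = |£2,619.61 − £6,389.52| = £3,769.91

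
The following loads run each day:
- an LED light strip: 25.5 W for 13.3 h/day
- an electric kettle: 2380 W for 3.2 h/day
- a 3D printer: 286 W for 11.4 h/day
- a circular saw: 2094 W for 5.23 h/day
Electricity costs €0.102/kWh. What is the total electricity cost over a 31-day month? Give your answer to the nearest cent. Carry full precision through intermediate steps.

LED light strip: 25.5 W × 13.3 h × 31 d = 10,514 Wh = 10.51 kWh
electric kettle: 2380 W × 3.2 h × 31 d = 236,096 Wh = 236.1 kWh
3D printer: 286 W × 11.4 h × 31 d = 101,072 Wh = 101.1 kWh
circular saw: 2094 W × 5.23 h × 31 d = 339,500 Wh = 339.5 kWh
Total energy = 10.51 + 236.1 + 101.1 + 339.5 = 687.2 kWh
Cost = 687.2 kWh × €0.102 = €70.09

€70.09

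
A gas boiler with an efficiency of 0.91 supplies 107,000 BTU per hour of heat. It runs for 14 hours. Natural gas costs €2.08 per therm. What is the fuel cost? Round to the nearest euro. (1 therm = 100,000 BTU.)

€34

Heat delivered = 107,000 BTU/h × 14 h = 1,498,000 BTU
Gas input = 1,498,000 / 0.91 = 1,646,154 BTU
= 1,646,154 / 100,000 = 16.46 therm
Cost = 16.46 × €2.08/therm = €34.24 ≈ €34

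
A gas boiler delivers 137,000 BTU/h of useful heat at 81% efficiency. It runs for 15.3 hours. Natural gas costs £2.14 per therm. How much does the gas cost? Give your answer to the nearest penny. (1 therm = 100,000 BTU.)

£55.38

Heat delivered = 137,000 BTU/h × 15.3 h = 2,096,100 BTU
Gas input = 2,096,100 / 0.81 = 2,587,778 BTU
= 2,587,778 / 100,000 = 25.88 therm
Cost = 25.88 × £2.14/therm = £55.38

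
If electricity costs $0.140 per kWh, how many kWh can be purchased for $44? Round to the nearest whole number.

$44 / $0.140 per kWh = 314.3 kWh

314 kWh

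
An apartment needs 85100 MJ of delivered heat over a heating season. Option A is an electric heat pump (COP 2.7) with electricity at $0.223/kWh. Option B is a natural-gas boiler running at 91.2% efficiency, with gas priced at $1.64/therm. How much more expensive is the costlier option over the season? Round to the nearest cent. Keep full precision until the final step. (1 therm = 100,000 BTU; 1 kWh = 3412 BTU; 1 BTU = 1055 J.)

Heat load = 85100 MJ = 85,100,000,000 J / 1055 = 80,663,507 BTU
Gas: input = 80,663,507 / 0.912 = 88,446,828 BTU = 884.5 therm → 884.5 × $1.64 = $1,450.53
Heat pump: 80,663,507 BTU / 3412 = 23,640 kWh heat; / 2.7 = 8,756 kWh in → × $0.223 = $1,952.58
Difference = |$1,450.53 − $1,952.58| = $502.05

$502.05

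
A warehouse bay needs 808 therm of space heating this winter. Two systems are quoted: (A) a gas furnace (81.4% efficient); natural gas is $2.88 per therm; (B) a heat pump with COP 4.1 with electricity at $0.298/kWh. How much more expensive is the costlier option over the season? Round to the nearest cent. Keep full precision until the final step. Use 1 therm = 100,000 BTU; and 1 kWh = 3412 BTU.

$1137.56

Heat load = 808 therm × 100,000 = 80,800,000 BTU
Gas: input = 80,800,000 / 0.814 = 99,262,899 BTU = 992.6 therm → 992.6 × $2.88 = $2,858.77
Heat pump: 80,800,000 BTU / 3412 = 23,680 kWh heat; / 4.1 = 5,776 kWh in → × $0.298 = $1,721.21
Difference = |$2,858.77 − $1,721.21| = $1,137.56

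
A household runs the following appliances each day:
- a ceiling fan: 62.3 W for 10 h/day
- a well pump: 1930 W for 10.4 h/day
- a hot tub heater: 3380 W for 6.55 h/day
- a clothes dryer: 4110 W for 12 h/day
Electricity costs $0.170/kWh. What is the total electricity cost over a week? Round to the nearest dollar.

$110

ceiling fan: 62.3 W × 10 h × 7 d = 4,361 Wh = 4.361 kWh
well pump: 1930 W × 10.4 h × 7 d = 140,504 Wh = 140.5 kWh
hot tub heater: 3380 W × 6.55 h × 7 d = 154,973 Wh = 155 kWh
clothes dryer: 4110 W × 12 h × 7 d = 345,240 Wh = 345.2 kWh
Total energy = 4.361 + 140.5 + 155 + 345.2 = 645.1 kWh
Cost = 645.1 kWh × $0.170 = $109.66 ≈ $110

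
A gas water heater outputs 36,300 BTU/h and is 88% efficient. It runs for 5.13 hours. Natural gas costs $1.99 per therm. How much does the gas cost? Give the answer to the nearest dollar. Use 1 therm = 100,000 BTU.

$4

Heat delivered = 36,300 BTU/h × 5.13 h = 186,219 BTU
Gas input = 186,219 / 0.880 = 211,612 BTU
= 211,612 / 100,000 = 2.116 therm
Cost = 2.116 × $1.99/therm = $4.21 ≈ $4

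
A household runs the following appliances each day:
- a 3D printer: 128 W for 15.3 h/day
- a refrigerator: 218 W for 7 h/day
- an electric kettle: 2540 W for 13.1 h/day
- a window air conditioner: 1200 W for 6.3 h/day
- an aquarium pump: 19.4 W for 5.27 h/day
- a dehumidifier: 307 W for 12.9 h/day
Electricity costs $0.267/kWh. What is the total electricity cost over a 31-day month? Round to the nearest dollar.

3D printer: 128 W × 15.3 h × 31 d = 60,710 Wh = 60.71 kWh
refrigerator: 218 W × 7 h × 31 d = 47,306 Wh = 47.31 kWh
electric kettle: 2540 W × 13.1 h × 31 d = 1,031,494 Wh = 1,031 kWh
window air conditioner: 1200 W × 6.3 h × 31 d = 234,360 Wh = 234.4 kWh
aquarium pump: 19.4 W × 5.27 h × 31 d = 3,169 Wh = 3.169 kWh
dehumidifier: 307 W × 12.9 h × 31 d = 122,769 Wh = 122.8 kWh
Total energy = 60.71 + 47.31 + 1,031 + 234.4 + 3.169 + 122.8 = 1,500 kWh
Cost = 1,500 kWh × $0.267 = $400.45 ≈ $400

$400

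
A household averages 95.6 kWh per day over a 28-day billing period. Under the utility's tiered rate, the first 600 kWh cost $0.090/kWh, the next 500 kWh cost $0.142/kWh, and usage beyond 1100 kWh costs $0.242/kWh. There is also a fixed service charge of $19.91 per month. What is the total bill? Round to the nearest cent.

$526.50

Usage = 95.6 kWh/day × 28 days = 2676.8 kWh
First 600 kWh × $0.090 = $54.00
Next 500 kWh × $0.142 = $71.00
Remaining 1576.8 kWh × $0.242 = $381.59
Energy charge = $506.59; + service $19.91 = $526.50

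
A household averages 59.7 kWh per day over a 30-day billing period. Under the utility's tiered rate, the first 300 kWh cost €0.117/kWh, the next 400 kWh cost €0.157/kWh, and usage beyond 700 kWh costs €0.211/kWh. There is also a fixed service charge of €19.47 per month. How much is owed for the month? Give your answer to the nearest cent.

Usage = 59.7 kWh/day × 30 days = 1791 kWh
First 300 kWh × €0.117 = €35.10
Next 400 kWh × €0.157 = €62.80
Remaining 1091 kWh × €0.211 = €230.20
Energy charge = €328.10; + service €19.47 = €347.57

€347.57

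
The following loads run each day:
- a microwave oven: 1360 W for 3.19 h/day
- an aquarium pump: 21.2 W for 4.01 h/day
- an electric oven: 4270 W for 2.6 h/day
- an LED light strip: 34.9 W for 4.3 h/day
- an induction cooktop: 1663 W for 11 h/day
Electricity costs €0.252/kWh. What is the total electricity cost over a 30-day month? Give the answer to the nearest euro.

microwave oven: 1360 W × 3.19 h × 30 d = 130,152 Wh = 130.2 kWh
aquarium pump: 21.2 W × 4.01 h × 30 d = 2,550 Wh = 2.55 kWh
electric oven: 4270 W × 2.6 h × 30 d = 333,060 Wh = 333.1 kWh
LED light strip: 34.9 W × 4.3 h × 30 d = 4,502 Wh = 4.502 kWh
induction cooktop: 1663 W × 11 h × 30 d = 548,790 Wh = 548.8 kWh
Total energy = 130.2 + 2.55 + 333.1 + 4.502 + 548.8 = 1,019 kWh
Cost = 1,019 kWh × €0.252 = €256.80 ≈ €257

€257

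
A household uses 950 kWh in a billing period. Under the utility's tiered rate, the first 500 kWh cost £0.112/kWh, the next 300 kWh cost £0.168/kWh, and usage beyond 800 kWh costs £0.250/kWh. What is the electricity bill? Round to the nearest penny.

£143.90

First 500 kWh × £0.112 = £56.00
Next 300 kWh × £0.168 = £50.40
Remaining 150 kWh × £0.250 = £37.50
Total = £143.90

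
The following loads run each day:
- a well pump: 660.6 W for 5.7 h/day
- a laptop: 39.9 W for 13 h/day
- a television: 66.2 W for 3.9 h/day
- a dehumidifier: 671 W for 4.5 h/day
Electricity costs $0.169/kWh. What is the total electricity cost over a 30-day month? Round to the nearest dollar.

well pump: 660.6 W × 5.7 h × 30 d = 112,963 Wh = 113 kWh
laptop: 39.9 W × 13 h × 30 d = 15,561 Wh = 15.56 kWh
television: 66.2 W × 3.9 h × 30 d = 7,745 Wh = 7.745 kWh
dehumidifier: 671 W × 4.5 h × 30 d = 90,585 Wh = 90.58 kWh
Total energy = 113 + 15.56 + 7.745 + 90.58 = 226.9 kWh
Cost = 226.9 kWh × $0.169 = $38.34 ≈ $38

$38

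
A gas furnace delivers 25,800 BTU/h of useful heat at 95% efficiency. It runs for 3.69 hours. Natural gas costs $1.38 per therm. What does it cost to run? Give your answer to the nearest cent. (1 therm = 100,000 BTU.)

Heat delivered = 25,800 BTU/h × 3.69 h = 95,202 BTU
Gas input = 95,202 / 0.95 = 100,213 BTU
= 100,213 / 100,000 = 1.002 therm
Cost = 1.002 × $1.38/therm = $1.38

$1.38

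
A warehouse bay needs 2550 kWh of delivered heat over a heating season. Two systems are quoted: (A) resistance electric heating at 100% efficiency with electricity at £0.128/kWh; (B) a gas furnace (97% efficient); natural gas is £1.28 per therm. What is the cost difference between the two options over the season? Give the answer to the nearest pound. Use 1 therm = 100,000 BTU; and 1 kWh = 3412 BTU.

Heat load = 2550 kWh × 3412 = 8,700,600 BTU
Gas: input = 8,700,600 / 0.97 = 8,969,691 BTU = 89.7 therm → 89.7 × £1.28 = £114.81
Electric: 8,700,600 BTU / 3412 = 2,550 kWh → × £0.128 = £326.40
Difference = |£114.81 − £326.40| = £211.59 ≈ £212

£212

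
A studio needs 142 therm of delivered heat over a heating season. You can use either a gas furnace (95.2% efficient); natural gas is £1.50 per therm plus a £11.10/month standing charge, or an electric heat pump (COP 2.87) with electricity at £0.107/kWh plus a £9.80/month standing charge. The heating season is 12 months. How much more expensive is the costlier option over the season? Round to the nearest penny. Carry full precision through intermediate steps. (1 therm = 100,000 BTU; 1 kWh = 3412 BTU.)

Heat load = 142 therm × 100,000 = 14,200,000 BTU
Gas: input = 14,200,000 / 0.952 = 14,915,966 BTU = 149.2 therm → 149.2 × £1.50 = £223.74; + 12 × £11.10 standing = £356.94
Heat pump: 14,200,000 BTU / 3412 = 4,162 kWh heat; / 2.87 = 1,450 kWh in → × £0.107 = £155.16; + 12 × £9.80 standing = £272.76
Difference = |£356.94 − £272.76| = £84.18

£84.18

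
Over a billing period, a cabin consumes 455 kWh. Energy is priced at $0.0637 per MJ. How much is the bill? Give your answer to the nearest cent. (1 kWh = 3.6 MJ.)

455 kWh × (3.6 MJ/kWh) = 1,638 MJ
Cost = 1,638 MJ × $0.0637/MJ = $104.34

$104.34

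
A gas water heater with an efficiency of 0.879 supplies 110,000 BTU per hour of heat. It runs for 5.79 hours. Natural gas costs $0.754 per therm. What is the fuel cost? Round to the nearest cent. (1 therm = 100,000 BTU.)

Heat delivered = 110,000 BTU/h × 5.79 h = 636,900 BTU
Gas input = 636,900 / 0.879 = 724,573 BTU
= 724,573 / 100,000 = 7.246 therm
Cost = 7.246 × $0.754/therm = $5.46

$5.46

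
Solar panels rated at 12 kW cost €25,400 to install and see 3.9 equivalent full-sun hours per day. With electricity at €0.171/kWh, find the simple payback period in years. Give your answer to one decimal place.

Daily generation = 12 kW × 3.9 h = 46.8 kWh
Annual generation = 46.8 × 365 = 17082 kWh
Annual savings = 17082 × €0.171 = €2,921.02
Payback = €25,400 / €2,921.02 = 8.7 years

8.7 years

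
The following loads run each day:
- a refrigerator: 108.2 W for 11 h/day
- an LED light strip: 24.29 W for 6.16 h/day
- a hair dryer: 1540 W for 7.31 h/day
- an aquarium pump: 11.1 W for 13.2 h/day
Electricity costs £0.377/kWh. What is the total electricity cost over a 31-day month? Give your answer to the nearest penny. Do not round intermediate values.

£148.94

refrigerator: 108.2 W × 11 h × 31 d = 36,896 Wh = 36.9 kWh
LED light strip: 24.29 W × 6.16 h × 31 d = 4,638 Wh = 4.638 kWh
hair dryer: 1540 W × 7.31 h × 31 d = 348,979 Wh = 349 kWh
aquarium pump: 11.1 W × 13.2 h × 31 d = 4,542 Wh = 4.542 kWh
Total energy = 36.9 + 4.638 + 349 + 4.542 = 395.1 kWh
Cost = 395.1 kWh × £0.377 = £148.94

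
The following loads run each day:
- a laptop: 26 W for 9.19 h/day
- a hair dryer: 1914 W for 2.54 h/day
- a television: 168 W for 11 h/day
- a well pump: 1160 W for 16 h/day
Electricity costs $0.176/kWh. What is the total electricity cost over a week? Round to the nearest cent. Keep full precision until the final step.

$31.43

laptop: 26 W × 9.19 h × 7 d = 1,673 Wh = 1.673 kWh
hair dryer: 1914 W × 2.54 h × 7 d = 34,031 Wh = 34.03 kWh
television: 168 W × 11 h × 7 d = 12,936 Wh = 12.94 kWh
well pump: 1160 W × 16 h × 7 d = 129,920 Wh = 129.9 kWh
Total energy = 1.673 + 34.03 + 12.94 + 129.9 = 178.6 kWh
Cost = 178.6 kWh × $0.176 = $31.43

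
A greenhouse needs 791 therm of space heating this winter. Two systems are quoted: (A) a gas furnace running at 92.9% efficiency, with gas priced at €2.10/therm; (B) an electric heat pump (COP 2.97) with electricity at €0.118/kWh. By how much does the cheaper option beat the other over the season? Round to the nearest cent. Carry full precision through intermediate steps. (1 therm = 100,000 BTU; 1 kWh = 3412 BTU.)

Heat load = 791 therm × 100,000 = 79,100,000 BTU
Gas: input = 79,100,000 / 0.929 = 85,145,318 BTU = 851.5 therm → 851.5 × €2.10 = €1,788.05
Heat pump: 79,100,000 BTU / 3412 = 23,180 kWh heat; / 2.97 = 7,806 kWh in → × €0.118 = €921.07
Difference = |€1,788.05 − €921.07| = €866.98

€866.98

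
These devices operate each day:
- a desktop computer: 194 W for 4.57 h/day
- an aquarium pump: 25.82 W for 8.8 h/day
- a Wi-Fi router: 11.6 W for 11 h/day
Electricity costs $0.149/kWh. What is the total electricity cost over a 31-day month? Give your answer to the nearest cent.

desktop computer: 194 W × 4.57 h × 31 d = 27,484 Wh = 27.48 kWh
aquarium pump: 25.82 W × 8.8 h × 31 d = 7,044 Wh = 7.044 kWh
Wi-Fi router: 11.6 W × 11 h × 31 d = 3,956 Wh = 3.956 kWh
Total energy = 27.48 + 7.044 + 3.956 = 38.48 kWh
Cost = 38.48 kWh × $0.149 = $5.73

$5.73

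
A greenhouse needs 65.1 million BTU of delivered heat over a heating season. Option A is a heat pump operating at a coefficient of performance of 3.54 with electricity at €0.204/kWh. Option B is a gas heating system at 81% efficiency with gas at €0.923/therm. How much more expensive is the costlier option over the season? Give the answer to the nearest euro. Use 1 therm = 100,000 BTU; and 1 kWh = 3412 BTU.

Heat load = 65.1 × 10⁶ BTU = 65,100,000 BTU
Gas: input = 65,100,000 / 0.81 = 80,370,370 BTU = 803.7 therm → 803.7 × €0.923 = €741.82
Heat pump: 65,100,000 BTU / 3412 = 19,080 kWh heat; / 3.54 = 5,390 kWh in → × €0.204 = €1,099.51
Difference = |€741.82 − €1,099.51| = €357.69 ≈ €358

€358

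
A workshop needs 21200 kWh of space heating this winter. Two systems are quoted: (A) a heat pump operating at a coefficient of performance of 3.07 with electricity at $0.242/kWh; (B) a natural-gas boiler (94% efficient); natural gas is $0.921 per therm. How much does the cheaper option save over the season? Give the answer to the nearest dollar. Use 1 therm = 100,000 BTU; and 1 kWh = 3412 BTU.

Heat load = 21200 kWh × 3412 = 72,334,400 BTU
Gas: input = 72,334,400 / 0.94 = 76,951,489 BTU = 769.5 therm → 769.5 × $0.921 = $708.72
Heat pump: 72,334,400 BTU / 3412 = 21,200 kWh heat; / 3.07 = 6,906 kWh in → × $0.242 = $1,671.14
Difference = |$708.72 − $1,671.14| = $962.42 ≈ $962

$962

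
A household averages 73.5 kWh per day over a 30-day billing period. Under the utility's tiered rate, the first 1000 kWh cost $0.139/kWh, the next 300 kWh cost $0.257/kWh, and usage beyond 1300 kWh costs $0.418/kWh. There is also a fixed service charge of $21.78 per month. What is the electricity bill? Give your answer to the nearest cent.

$616.17

Usage = 73.5 kWh/day × 30 days = 2205 kWh
First 1000 kWh × $0.139 = $139.00
Next 300 kWh × $0.257 = $77.10
Remaining 905 kWh × $0.418 = $378.29
Energy charge = $594.39; + service $21.78 = $616.17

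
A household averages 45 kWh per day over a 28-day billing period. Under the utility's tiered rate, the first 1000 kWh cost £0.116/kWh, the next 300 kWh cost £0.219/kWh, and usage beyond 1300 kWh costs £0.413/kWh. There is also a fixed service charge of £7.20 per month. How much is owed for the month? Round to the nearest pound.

£180

Usage = 45 kWh/day × 28 days = 1260 kWh
First 1000 kWh × £0.116 = £116.00
Next 260 kWh × £0.219 = £56.94
Remaining tier: 0 kWh (not reached)
Energy charge = £172.94; + service £7.20 = £180.14 ≈ £180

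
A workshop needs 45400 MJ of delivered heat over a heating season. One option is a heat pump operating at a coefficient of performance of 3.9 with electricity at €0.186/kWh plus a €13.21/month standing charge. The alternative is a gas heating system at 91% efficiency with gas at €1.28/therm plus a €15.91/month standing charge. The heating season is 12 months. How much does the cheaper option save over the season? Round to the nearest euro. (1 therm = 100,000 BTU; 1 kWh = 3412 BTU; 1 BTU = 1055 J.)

€36

Heat load = 45400 MJ = 45,400,000,000 J / 1055 = 43,033,175 BTU
Gas: input = 43,033,175 / 0.91 = 47,289,204 BTU = 472.9 therm → 472.9 × €1.28 = €605.30; + 12 × €15.91 standing = €796.22
Heat pump: 43,033,175 BTU / 3412 = 12,610 kWh heat; / 3.9 = 3,234 kWh in → × €0.186 = €601.51; + 12 × €13.21 standing = €760.03
Difference = |€796.22 − €760.03| = €36.19 ≈ €36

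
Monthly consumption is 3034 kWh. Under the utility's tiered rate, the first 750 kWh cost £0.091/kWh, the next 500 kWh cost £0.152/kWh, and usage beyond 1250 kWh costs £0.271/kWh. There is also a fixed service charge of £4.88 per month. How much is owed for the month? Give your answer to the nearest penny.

First 750 kWh × £0.091 = £68.25
Next 500 kWh × £0.152 = £76.00
Remaining 1784 kWh × £0.271 = £483.46
Energy charge = £627.71; + service £4.88 = £632.59

£632.59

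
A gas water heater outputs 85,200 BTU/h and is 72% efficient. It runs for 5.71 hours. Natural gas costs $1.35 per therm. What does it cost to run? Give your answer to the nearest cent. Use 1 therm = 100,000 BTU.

Heat delivered = 85,200 BTU/h × 5.71 h = 486,492 BTU
Gas input = 486,492 / 0.72 = 675,683 BTU
= 675,683 / 100,000 = 6.757 therm
Cost = 6.757 × $1.35/therm = $9.12

$9.12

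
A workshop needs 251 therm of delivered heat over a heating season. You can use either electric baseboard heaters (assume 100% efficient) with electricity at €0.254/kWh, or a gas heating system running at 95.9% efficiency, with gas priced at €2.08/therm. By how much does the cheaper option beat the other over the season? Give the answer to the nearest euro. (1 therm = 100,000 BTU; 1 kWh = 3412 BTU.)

Heat load = 251 therm × 100,000 = 25,100,000 BTU
Gas: input = 25,100,000 / 0.959 = 26,173,097 BTU = 261.7 therm → 261.7 × €2.08 = €544.40
Electric: 25,100,000 BTU / 3412 = 7,356 kWh → × €0.254 = €1,868.52
Difference = |€544.40 − €1,868.52| = €1,324.12 ≈ €1324

€1324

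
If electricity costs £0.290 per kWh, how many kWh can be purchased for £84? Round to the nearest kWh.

£84 / £0.290 per kWh = 289.7 kWh

290 kWh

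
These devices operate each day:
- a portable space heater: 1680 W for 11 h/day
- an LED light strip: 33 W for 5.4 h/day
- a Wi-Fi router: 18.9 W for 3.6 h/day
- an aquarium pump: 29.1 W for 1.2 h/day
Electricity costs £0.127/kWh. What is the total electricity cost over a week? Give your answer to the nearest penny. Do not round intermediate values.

portable space heater: 1680 W × 11 h × 7 d = 129,360 Wh = 129.4 kWh
LED light strip: 33 W × 5.4 h × 7 d = 1,247 Wh = 1.247 kWh
Wi-Fi router: 18.9 W × 3.6 h × 7 d = 476 Wh = 0.4763 kWh
aquarium pump: 29.1 W × 1.2 h × 7 d = 244 Wh = 0.2444 kWh
Total energy = 129.4 + 1.247 + 0.4763 + 0.2444 = 131.3 kWh
Cost = 131.3 kWh × £0.127 = £16.68

£16.68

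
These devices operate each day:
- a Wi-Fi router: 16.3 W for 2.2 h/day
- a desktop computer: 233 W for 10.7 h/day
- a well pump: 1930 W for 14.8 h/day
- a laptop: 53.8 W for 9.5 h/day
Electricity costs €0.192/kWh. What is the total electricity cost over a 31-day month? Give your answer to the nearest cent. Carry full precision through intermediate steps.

€188.11

Wi-Fi router: 16.3 W × 2.2 h × 31 d = 1,112 Wh = 1.112 kWh
desktop computer: 233 W × 10.7 h × 31 d = 77,286 Wh = 77.29 kWh
well pump: 1930 W × 14.8 h × 31 d = 885,484 Wh = 885.5 kWh
laptop: 53.8 W × 9.5 h × 31 d = 15,844 Wh = 15.84 kWh
Total energy = 1.112 + 77.29 + 885.5 + 15.84 = 979.7 kWh
Cost = 979.7 kWh × €0.192 = €188.11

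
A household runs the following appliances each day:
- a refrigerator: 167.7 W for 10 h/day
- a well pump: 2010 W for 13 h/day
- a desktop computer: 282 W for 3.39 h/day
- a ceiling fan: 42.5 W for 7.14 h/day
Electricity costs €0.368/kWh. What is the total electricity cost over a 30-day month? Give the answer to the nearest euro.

refrigerator: 167.7 W × 10 h × 30 d = 50,310 Wh = 50.31 kWh
well pump: 2010 W × 13 h × 30 d = 783,900 Wh = 783.9 kWh
desktop computer: 282 W × 3.39 h × 30 d = 28,679 Wh = 28.68 kWh
ceiling fan: 42.5 W × 7.14 h × 30 d = 9,104 Wh = 9.104 kWh
Total energy = 50.31 + 783.9 + 28.68 + 9.104 = 872 kWh
Cost = 872 kWh × €0.368 = €320.89 ≈ €321

€321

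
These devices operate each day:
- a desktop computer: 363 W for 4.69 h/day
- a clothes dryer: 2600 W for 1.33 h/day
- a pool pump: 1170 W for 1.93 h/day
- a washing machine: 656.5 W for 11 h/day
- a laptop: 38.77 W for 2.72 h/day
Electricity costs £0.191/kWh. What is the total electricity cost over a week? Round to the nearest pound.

£20

desktop computer: 363 W × 4.69 h × 7 d = 11,917 Wh = 11.92 kWh
clothes dryer: 2600 W × 1.33 h × 7 d = 24,206 Wh = 24.21 kWh
pool pump: 1170 W × 1.93 h × 7 d = 15,807 Wh = 15.81 kWh
washing machine: 656.5 W × 11 h × 7 d = 50,550 Wh = 50.55 kWh
laptop: 38.77 W × 2.72 h × 7 d = 738 Wh = 0.7382 kWh
Total energy = 11.92 + 24.21 + 15.81 + 50.55 + 0.7382 = 103.2 kWh
Cost = 103.2 kWh × £0.191 = £19.71 ≈ £20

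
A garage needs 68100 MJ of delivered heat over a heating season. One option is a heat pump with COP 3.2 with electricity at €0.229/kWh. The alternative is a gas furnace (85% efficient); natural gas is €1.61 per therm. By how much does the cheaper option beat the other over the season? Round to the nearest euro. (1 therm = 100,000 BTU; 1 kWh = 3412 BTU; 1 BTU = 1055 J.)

Heat load = 68100 MJ = 68,100,000,000 J / 1055 = 64,549,763 BTU
Gas: input = 64,549,763 / 0.85 = 75,940,898 BTU = 759.4 therm → 759.4 × €1.61 = €1,222.65
Heat pump: 64,549,763 BTU / 3412 = 18,920 kWh heat; / 3.2 = 5,912 kWh in → × €0.229 = €1,353.85
Difference = |€1,222.65 − €1,353.85| = €131.20 ≈ €131

€131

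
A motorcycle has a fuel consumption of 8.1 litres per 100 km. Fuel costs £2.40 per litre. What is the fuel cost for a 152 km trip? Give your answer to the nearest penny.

Fuel = 8.1 L/100 km × 152 km / 100 = 12.31 L
Cost = 12.31 L × £2.40/L = £29.55

£29.55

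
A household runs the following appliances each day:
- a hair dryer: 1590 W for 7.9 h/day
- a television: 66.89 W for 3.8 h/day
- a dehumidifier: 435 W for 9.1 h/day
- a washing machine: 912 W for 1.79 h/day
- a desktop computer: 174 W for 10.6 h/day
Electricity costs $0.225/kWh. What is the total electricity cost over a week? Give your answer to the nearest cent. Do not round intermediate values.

$31.89

hair dryer: 1590 W × 7.9 h × 7 d = 87,927 Wh = 87.93 kWh
television: 66.89 W × 3.8 h × 7 d = 1,779 Wh = 1.779 kWh
dehumidifier: 435 W × 9.1 h × 7 d = 27,710 Wh = 27.71 kWh
washing machine: 912 W × 1.79 h × 7 d = 11,427 Wh = 11.43 kWh
desktop computer: 174 W × 10.6 h × 7 d = 12,911 Wh = 12.91 kWh
Total energy = 87.93 + 1.779 + 27.71 + 11.43 + 12.91 = 141.8 kWh
Cost = 141.8 kWh × $0.225 = $31.89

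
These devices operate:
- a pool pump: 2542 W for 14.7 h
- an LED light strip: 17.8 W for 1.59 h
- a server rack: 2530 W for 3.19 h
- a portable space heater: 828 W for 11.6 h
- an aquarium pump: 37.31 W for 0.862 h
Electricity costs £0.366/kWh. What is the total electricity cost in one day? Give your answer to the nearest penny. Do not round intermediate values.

pool pump: 2542 W × 14.7 h = 37,367 Wh = 37.37 kWh
LED light strip: 17.8 W × 1.59 h = 28 Wh = 0.0283 kWh
server rack: 2530 W × 3.19 h = 8,071 Wh = 8.071 kWh
portable space heater: 828 W × 11.6 h = 9,605 Wh = 9.605 kWh
aquarium pump: 37.31 W × 0.862 h = 32 Wh = 0.03216 kWh
Total energy = 37.37 + 0.0283 + 8.071 + 9.605 + 0.03216 = 55.1 kWh
Cost = 55.1 kWh × £0.366 = £20.17

£20.17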